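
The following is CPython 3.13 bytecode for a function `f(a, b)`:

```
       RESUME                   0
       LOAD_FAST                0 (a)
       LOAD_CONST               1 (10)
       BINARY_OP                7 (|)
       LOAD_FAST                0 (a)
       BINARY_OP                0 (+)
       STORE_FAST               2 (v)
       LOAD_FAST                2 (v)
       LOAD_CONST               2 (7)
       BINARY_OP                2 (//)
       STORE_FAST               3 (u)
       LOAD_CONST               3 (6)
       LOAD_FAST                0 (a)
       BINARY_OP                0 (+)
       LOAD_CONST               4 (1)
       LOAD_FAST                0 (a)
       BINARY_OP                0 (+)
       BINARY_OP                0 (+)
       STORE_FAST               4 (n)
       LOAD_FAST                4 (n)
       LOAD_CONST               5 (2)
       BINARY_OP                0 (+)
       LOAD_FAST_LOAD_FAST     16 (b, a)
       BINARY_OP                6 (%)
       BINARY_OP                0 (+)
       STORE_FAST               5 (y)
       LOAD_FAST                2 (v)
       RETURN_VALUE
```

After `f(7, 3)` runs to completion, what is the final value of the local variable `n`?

LOAD_FAST a → push 7. Stack: [7]
LOAD_CONST → push 10. Stack: [7, 10]
BINARY_OP | → 7 | 10 = 15. Stack: [15]
LOAD_FAST a → push 7. Stack: [15, 7]
BINARY_OP + → 15 + 7 = 22. Stack: [22]
STORE_FAST v → v=22. Stack: []
LOAD_FAST v → push 22. Stack: [22]
LOAD_CONST → push 7. Stack: [22, 7]
BINARY_OP // → 22 // 7 = 3. Stack: [3]
STORE_FAST u → u=3. Stack: []
LOAD_CONST → push 6. Stack: [6]
LOAD_FAST a → push 7. Stack: [6, 7]
BINARY_OP + → 6 + 7 = 13. Stack: [13]
LOAD_CONST → push 1. Stack: [13, 1]
LOAD_FAST a → push 7. Stack: [13, 1, 7]
BINARY_OP + → 1 + 7 = 8. Stack: [13, 8]
BINARY_OP + → 13 + 8 = 21. Stack: [21]
STORE_FAST n → n=21. Stack: []
LOAD_FAST n → push 21. Stack: [21]
LOAD_CONST → push 2. Stack: [21, 2]
BINARY_OP + → 21 + 2 = 23. Stack: [23]
LOAD_FAST_LOAD_FAST b,a → push 3,7. Stack: [23, 3, 7]
BINARY_OP % → 3 % 7 = 3. Stack: [23, 3]
BINARY_OP + → 23 + 3 = 26. Stack: [26]
STORE_FAST y → y=26. Stack: []
LOAD_FAST v → push 22. Stack: [22]
RETURN_VALUE → return 22.

21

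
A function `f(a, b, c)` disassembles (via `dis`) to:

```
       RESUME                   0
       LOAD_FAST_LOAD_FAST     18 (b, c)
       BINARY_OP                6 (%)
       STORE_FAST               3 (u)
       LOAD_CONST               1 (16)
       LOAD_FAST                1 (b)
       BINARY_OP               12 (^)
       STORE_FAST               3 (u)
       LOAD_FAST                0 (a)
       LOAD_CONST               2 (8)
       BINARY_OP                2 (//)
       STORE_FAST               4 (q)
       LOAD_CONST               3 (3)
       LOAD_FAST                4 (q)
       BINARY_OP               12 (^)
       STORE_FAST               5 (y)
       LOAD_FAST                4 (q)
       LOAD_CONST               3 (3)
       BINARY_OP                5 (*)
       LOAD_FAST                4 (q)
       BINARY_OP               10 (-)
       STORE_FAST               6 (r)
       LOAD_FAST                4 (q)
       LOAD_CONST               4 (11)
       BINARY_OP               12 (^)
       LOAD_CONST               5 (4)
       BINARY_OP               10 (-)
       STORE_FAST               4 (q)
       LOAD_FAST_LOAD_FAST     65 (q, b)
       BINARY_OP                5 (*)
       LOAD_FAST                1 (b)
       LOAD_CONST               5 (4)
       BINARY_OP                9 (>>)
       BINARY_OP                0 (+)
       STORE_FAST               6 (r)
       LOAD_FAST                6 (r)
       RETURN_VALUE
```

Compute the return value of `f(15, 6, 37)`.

LOAD_FAST_LOAD_FAST b,c → push 6,37. Stack: [6, 37]
BINARY_OP % → 6 % 37 = 6. Stack: [6]
STORE_FAST u → u=6. Stack: []
LOAD_CONST → push 16. Stack: [16]
LOAD_FAST b → push 6. Stack: [16, 6]
BINARY_OP ^ → 16 ^ 6 = 22. Stack: [22]
STORE_FAST u → u=22. Stack: []
LOAD_FAST a → push 15. Stack: [15]
LOAD_CONST → push 8. Stack: [15, 8]
BINARY_OP // → 15 // 8 = 1. Stack: [1]
STORE_FAST q → q=1. Stack: []
LOAD_CONST → push 3. Stack: [3]
LOAD_FAST q → push 1. Stack: [3, 1]
BINARY_OP ^ → 3 ^ 1 = 2. Stack: [2]
STORE_FAST y → y=2. Stack: []
LOAD_FAST q → push 1. Stack: [1]
LOAD_CONST → push 3. Stack: [1, 3]
BINARY_OP * → 1 * 3 = 3. Stack: [3]
LOAD_FAST q → push 1. Stack: [3, 1]
BINARY_OP - → 3 - 1 = 2. Stack: [2]
STORE_FAST r → r=2. Stack: []
LOAD_FAST q → push 1. Stack: [1]
LOAD_CONST → push 11. Stack: [1, 11]
BINARY_OP ^ → 1 ^ 11 = 10. Stack: [10]
LOAD_CONST → push 4. Stack: [10, 4]
BINARY_OP - → 10 - 4 = 6. Stack: [6]
STORE_FAST q → q=6. Stack: []
LOAD_FAST_LOAD_FAST q,b → push 6,6. Stack: [6, 6]
BINARY_OP * → 6 * 6 = 36. Stack: [36]
LOAD_FAST b → push 6. Stack: [36, 6]
LOAD_CONST → push 4. Stack: [36, 6, 4]
BINARY_OP >> → 6 >> 4 = 0. Stack: [36, 0]
BINARY_OP + → 36 + 0 = 36. Stack: [36]
STORE_FAST r → r=36. Stack: []
LOAD_FAST r → push 36. Stack: [36]
RETURN_VALUE → return 36.

36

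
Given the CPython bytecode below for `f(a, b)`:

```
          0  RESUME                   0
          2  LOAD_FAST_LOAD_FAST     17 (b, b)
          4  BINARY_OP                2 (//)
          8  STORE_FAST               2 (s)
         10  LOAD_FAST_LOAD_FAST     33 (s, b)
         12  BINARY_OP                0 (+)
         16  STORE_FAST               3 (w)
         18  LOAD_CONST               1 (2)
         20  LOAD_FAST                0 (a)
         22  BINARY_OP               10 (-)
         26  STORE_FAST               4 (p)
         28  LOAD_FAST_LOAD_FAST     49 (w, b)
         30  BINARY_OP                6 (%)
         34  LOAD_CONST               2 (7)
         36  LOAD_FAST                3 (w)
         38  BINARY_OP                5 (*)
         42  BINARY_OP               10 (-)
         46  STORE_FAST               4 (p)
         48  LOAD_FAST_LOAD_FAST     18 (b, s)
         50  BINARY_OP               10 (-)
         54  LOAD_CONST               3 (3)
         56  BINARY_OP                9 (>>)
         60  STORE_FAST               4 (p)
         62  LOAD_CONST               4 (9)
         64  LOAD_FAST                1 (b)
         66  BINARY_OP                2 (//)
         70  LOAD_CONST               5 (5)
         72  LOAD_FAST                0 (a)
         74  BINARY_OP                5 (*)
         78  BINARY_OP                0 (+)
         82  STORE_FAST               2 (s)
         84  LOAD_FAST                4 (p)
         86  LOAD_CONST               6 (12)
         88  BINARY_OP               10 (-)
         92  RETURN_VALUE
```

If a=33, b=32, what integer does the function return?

-9

LOAD_FAST_LOAD_FAST b,b → push 32,32. Stack: [32, 32]
BINARY_OP // → 32 // 32 = 1. Stack: [1]
STORE_FAST s → s=1. Stack: []
LOAD_FAST_LOAD_FAST s,b → push 1,32. Stack: [1, 32]
BINARY_OP + → 1 + 32 = 33. Stack: [33]
STORE_FAST w → w=33. Stack: []
LOAD_CONST → push 2. Stack: [2]
LOAD_FAST a → push 33. Stack: [2, 33]
BINARY_OP - → 2 - 33 = -31. Stack: [-31]
STORE_FAST p → p=-31. Stack: []
LOAD_FAST_LOAD_FAST w,b → push 33,32. Stack: [33, 32]
BINARY_OP % → 33 % 32 = 1. Stack: [1]
LOAD_CONST → push 7. Stack: [1, 7]
LOAD_FAST w → push 33. Stack: [1, 7, 33]
BINARY_OP * → 7 * 33 = 231. Stack: [1, 231]
BINARY_OP - → 1 - 231 = -230. Stack: [-230]
STORE_FAST p → p=-230. Stack: []
LOAD_FAST_LOAD_FAST b,s → push 32,1. Stack: [32, 1]
BINARY_OP - → 32 - 1 = 31. Stack: [31]
LOAD_CONST → push 3. Stack: [31, 3]
BINARY_OP >> → 31 >> 3 = 3. Stack: [3]
STORE_FAST p → p=3. Stack: []
LOAD_CONST → push 9. Stack: [9]
LOAD_FAST b → push 32. Stack: [9, 32]
BINARY_OP // → 9 // 32 = 0. Stack: [0]
LOAD_CONST → push 5. Stack: [0, 5]
LOAD_FAST a → push 33. Stack: [0, 5, 33]
BINARY_OP * → 5 * 33 = 165. Stack: [0, 165]
BINARY_OP + → 0 + 165 = 165. Stack: [165]
STORE_FAST s → s=165. Stack: []
LOAD_FAST p → push 3. Stack: [3]
LOAD_CONST → push 12. Stack: [3, 12]
BINARY_OP - → 3 - 12 = -9. Stack: [-9]
RETURN_VALUE → return -9.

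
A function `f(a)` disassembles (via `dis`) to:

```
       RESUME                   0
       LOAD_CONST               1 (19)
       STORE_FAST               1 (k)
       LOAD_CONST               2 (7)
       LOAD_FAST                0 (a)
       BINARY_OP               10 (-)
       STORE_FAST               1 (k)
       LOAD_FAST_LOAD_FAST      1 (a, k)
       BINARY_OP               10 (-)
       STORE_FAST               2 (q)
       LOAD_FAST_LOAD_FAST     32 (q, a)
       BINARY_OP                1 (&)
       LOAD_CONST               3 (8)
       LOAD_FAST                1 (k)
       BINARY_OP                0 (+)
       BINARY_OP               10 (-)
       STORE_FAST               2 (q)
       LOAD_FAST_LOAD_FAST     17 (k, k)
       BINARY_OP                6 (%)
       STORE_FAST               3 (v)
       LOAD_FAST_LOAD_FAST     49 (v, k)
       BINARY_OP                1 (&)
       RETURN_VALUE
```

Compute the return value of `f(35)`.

0

LOAD_CONST → push 19. Stack: [19]
STORE_FAST k → k=19. Stack: []
LOAD_CONST → push 7. Stack: [7]
LOAD_FAST a → push 35. Stack: [7, 35]
BINARY_OP - → 7 - 35 = -28. Stack: [-28]
STORE_FAST k → k=-28. Stack: []
LOAD_FAST_LOAD_FAST a,k → push 35,-28. Stack: [35, -28]
BINARY_OP - → 35 - -28 = 63. Stack: [63]
STORE_FAST q → q=63. Stack: []
LOAD_FAST_LOAD_FAST q,a → push 63,35. Stack: [63, 35]
BINARY_OP & → 63 & 35 = 35. Stack: [35]
LOAD_CONST → push 8. Stack: [35, 8]
LOAD_FAST k → push -28. Stack: [35, 8, -28]
BINARY_OP + → 8 + -28 = -20. Stack: [35, -20]
BINARY_OP - → 35 - -20 = 55. Stack: [55]
STORE_FAST q → q=55. Stack: []
LOAD_FAST_LOAD_FAST k,k → push -28,-28. Stack: [-28, -28]
BINARY_OP % → -28 % -28 = 0. Stack: [0]
STORE_FAST v → v=0. Stack: []
LOAD_FAST_LOAD_FAST v,k → push 0,-28. Stack: [0, -28]
BINARY_OP & → 0 & -28 = 0. Stack: [0]
RETURN_VALUE → return 0.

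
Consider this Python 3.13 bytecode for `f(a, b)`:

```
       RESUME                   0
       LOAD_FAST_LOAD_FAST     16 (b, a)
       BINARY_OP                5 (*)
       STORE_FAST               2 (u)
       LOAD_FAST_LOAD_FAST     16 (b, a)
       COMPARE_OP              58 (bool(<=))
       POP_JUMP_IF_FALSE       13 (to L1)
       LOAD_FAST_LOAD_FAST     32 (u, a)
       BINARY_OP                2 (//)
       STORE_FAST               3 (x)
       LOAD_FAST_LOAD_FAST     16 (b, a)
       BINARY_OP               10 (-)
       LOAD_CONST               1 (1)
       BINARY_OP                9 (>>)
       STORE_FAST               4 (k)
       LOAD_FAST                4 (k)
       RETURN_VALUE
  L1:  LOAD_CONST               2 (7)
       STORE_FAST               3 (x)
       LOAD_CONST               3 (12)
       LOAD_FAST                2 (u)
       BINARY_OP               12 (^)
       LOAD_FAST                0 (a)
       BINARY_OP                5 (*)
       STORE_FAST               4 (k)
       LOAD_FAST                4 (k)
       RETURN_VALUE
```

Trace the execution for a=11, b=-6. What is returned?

LOAD_FAST_LOAD_FAST b,a → push -6,11. Stack: [-6, 11]
BINARY_OP * → -6 * 11 = -66. Stack: [-66]
STORE_FAST u → u=-66. Stack: []
LOAD_FAST_LOAD_FAST b,a → push -6,11. Stack: [-6, 11]
COMPARE_OP bool(<=) → -6 vs 11 = True. Stack: [True]
POP_JUMP_IF_FALSE → pop True; no jump. Stack: []
LOAD_FAST_LOAD_FAST u,a → push -66,11. Stack: [-66, 11]
BINARY_OP // → -66 // 11 = -6. Stack: [-6]
STORE_FAST x → x=-6. Stack: []
LOAD_FAST_LOAD_FAST b,a → push -6,11. Stack: [-6, 11]
BINARY_OP - → -6 - 11 = -17. Stack: [-17]
LOAD_CONST → push 1. Stack: [-17, 1]
BINARY_OP >> → -17 >> 1 = -9. Stack: [-9]
STORE_FAST k → k=-9. Stack: []
LOAD_FAST k → push -9. Stack: [-9]
RETURN_VALUE → return -9.

-9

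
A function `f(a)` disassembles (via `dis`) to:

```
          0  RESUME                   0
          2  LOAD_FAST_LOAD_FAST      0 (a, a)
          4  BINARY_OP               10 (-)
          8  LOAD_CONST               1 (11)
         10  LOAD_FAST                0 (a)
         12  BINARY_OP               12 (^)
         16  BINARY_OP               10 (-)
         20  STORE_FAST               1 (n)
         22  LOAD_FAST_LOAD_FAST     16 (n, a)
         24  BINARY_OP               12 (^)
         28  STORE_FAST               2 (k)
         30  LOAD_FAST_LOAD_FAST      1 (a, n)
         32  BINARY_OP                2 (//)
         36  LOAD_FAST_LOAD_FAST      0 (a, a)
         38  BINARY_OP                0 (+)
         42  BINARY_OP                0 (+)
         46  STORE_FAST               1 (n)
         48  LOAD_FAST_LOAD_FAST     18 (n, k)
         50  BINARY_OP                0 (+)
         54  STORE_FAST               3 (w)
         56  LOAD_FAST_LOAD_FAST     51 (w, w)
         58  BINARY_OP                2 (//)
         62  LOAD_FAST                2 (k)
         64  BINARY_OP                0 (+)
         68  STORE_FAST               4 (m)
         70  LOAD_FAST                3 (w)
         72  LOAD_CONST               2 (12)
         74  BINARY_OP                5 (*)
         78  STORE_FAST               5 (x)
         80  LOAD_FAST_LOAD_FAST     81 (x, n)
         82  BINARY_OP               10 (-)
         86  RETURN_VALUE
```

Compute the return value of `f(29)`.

LOAD_FAST_LOAD_FAST a,a → push 29,29. Stack: [29, 29]
BINARY_OP - → 29 - 29 = 0. Stack: [0]
LOAD_CONST → push 11. Stack: [0, 11]
LOAD_FAST a → push 29. Stack: [0, 11, 29]
BINARY_OP ^ → 11 ^ 29 = 22. Stack: [0, 22]
BINARY_OP - → 0 - 22 = -22. Stack: [-22]
STORE_FAST n → n=-22. Stack: []
LOAD_FAST_LOAD_FAST n,a → push -22,29. Stack: [-22, 29]
BINARY_OP ^ → -22 ^ 29 = -9. Stack: [-9]
STORE_FAST k → k=-9. Stack: []
LOAD_FAST_LOAD_FAST a,n → push 29,-22. Stack: [29, -22]
BINARY_OP // → 29 // -22 = -2. Stack: [-2]
LOAD_FAST_LOAD_FAST a,a → push 29,29. Stack: [-2, 29, 29]
BINARY_OP + → 29 + 29 = 58. Stack: [-2, 58]
BINARY_OP + → -2 + 58 = 56. Stack: [56]
STORE_FAST n → n=56. Stack: []
LOAD_FAST_LOAD_FAST n,k → push 56,-9. Stack: [56, -9]
BINARY_OP + → 56 + -9 = 47. Stack: [47]
STORE_FAST w → w=47. Stack: []
LOAD_FAST_LOAD_FAST w,w → push 47,47. Stack: [47, 47]
BINARY_OP // → 47 // 47 = 1. Stack: [1]
LOAD_FAST k → push -9. Stack: [1, -9]
BINARY_OP + → 1 + -9 = -8. Stack: [-8]
STORE_FAST m → m=-8. Stack: []
LOAD_FAST w → push 47. Stack: [47]
LOAD_CONST → push 12. Stack: [47, 12]
BINARY_OP * → 47 * 12 = 564. Stack: [564]
STORE_FAST x → x=564. Stack: []
LOAD_FAST_LOAD_FAST x,n → push 564,56. Stack: [564, 56]
BINARY_OP - → 564 - 56 = 508. Stack: [508]
RETURN_VALUE → return 508.

508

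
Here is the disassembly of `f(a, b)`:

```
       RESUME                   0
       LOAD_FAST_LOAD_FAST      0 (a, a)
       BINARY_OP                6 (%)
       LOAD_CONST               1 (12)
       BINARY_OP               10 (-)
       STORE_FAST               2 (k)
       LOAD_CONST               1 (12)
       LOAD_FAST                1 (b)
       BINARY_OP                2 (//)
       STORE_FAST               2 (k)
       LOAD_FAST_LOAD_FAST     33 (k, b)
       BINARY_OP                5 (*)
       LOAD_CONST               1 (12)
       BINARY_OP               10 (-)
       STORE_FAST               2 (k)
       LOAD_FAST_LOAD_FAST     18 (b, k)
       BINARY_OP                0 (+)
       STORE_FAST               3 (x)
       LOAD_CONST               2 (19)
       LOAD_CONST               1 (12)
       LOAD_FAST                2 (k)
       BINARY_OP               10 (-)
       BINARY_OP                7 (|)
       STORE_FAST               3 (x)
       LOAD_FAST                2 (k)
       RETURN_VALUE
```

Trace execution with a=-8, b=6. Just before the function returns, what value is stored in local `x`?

31

LOAD_FAST_LOAD_FAST a,a → push -8,-8. Stack: [-8, -8]
BINARY_OP % → -8 % -8 = 0. Stack: [0]
LOAD_CONST → push 12. Stack: [0, 12]
BINARY_OP - → 0 - 12 = -12. Stack: [-12]
STORE_FAST k → k=-12. Stack: []
LOAD_CONST → push 12. Stack: [12]
LOAD_FAST b → push 6. Stack: [12, 6]
BINARY_OP // → 12 // 6 = 2. Stack: [2]
STORE_FAST k → k=2. Stack: []
LOAD_FAST_LOAD_FAST k,b → push 2,6. Stack: [2, 6]
BINARY_OP * → 2 * 6 = 12. Stack: [12]
LOAD_CONST → push 12. Stack: [12, 12]
BINARY_OP - → 12 - 12 = 0. Stack: [0]
STORE_FAST k → k=0. Stack: []
LOAD_FAST_LOAD_FAST b,k → push 6,0. Stack: [6, 0]
BINARY_OP + → 6 + 0 = 6. Stack: [6]
STORE_FAST x → x=6. Stack: []
LOAD_CONST → push 19. Stack: [19]
LOAD_CONST → push 12. Stack: [19, 12]
LOAD_FAST k → push 0. Stack: [19, 12, 0]
BINARY_OP - → 12 - 0 = 12. Stack: [19, 12]
BINARY_OP | → 19 | 12 = 31. Stack: [31]
STORE_FAST x → x=31. Stack: []
LOAD_FAST k → push 0. Stack: [0]
RETURN_VALUE → return 0.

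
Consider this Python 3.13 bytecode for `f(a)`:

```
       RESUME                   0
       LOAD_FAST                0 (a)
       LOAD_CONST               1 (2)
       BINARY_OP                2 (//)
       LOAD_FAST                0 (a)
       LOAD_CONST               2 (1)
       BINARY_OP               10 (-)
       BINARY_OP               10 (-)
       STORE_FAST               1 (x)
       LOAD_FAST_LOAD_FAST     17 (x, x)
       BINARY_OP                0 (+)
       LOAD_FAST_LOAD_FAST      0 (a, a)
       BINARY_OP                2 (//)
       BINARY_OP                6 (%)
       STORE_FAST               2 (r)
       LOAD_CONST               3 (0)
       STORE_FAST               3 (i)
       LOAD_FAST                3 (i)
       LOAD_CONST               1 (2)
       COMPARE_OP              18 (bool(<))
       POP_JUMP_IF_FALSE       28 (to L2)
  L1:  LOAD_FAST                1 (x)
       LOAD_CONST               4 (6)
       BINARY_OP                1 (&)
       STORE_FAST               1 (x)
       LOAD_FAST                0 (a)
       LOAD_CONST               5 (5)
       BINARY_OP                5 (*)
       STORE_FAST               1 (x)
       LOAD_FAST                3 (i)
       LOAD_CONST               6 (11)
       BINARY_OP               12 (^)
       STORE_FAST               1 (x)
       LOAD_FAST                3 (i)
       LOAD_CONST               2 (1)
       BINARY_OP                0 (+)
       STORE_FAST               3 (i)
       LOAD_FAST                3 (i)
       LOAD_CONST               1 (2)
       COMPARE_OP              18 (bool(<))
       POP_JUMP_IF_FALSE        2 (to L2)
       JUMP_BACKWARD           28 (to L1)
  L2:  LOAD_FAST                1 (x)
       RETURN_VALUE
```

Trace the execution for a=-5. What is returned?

10

LOAD_FAST a → push -5. Stack: [-5]
LOAD_CONST → push 2. Stack: [-5, 2]
BINARY_OP // → -5 // 2 = -3. Stack: [-3]
LOAD_FAST a → push -5. Stack: [-3, -5]
LOAD_CONST → push 1. Stack: [-3, -5, 1]
BINARY_OP - → -5 - 1 = -6. Stack: [-3, -6]
BINARY_OP - → -3 - -6 = 3. Stack: [3]
STORE_FAST x → x=3. Stack: []
LOAD_FAST_LOAD_FAST x,x → push 3,3. Stack: [3, 3]
BINARY_OP + → 3 + 3 = 6. Stack: [6]
LOAD_FAST_LOAD_FAST a,a → push -5,-5. Stack: [6, -5, -5]
BINARY_OP // → -5 // -5 = 1. Stack: [6, 1]
BINARY_OP % → 6 % 1 = 0. Stack: [0]
STORE_FAST r → r=0. Stack: []
LOAD_CONST → push 0. Stack: [0]
STORE_FAST i → i=0. Stack: []
LOAD_FAST i → push 0. Stack: [0]
LOAD_CONST → push 2. Stack: [0, 2]
COMPARE_OP bool(<) → 0 vs 2 = True. Stack: [True]
POP_JUMP_IF_FALSE → pop True; no jump. Stack: []
LOAD_FAST x → push 3. Stack: [3]
LOAD_CONST → push 6. Stack: [3, 6]
BINARY_OP & → 3 & 6 = 2. Stack: [2]
STORE_FAST x → x=2. Stack: []
LOAD_FAST a → push -5. Stack: [-5]
LOAD_CONST → push 5. Stack: [-5, 5]
BINARY_OP * → -5 * 5 = -25. Stack: [-25]
STORE_FAST x → x=-25. Stack: []
LOAD_FAST i → push 0. Stack: [0]
LOAD_CONST → push 11. Stack: [0, 11]
BINARY_OP ^ → 0 ^ 11 = 11. Stack: [11]
STORE_FAST x → x=11. Stack: []
LOAD_FAST i → push 0. Stack: [0]
LOAD_CONST → push 1. Stack: [0, 1]
BINARY_OP + → 0 + 1 = 1. Stack: [1]
STORE_FAST i → i=1. Stack: []
LOAD_FAST i → push 1. Stack: [1]
LOAD_CONST → push 2. Stack: [1, 2]
COMPARE_OP bool(<) → 1 vs 2 = True. Stack: [True]
POP_JUMP_IF_FALSE → pop True; no jump. Stack: []
LOAD_FAST x → push 11. Stack: [11]
LOAD_CONST → push 6. Stack: [11, 6]
BINARY_OP & → 11 & 6 = 2. Stack: [2]
STORE_FAST x → x=2. Stack: []
LOAD_FAST a → push -5. Stack: [-5]
LOAD_CONST → push 5. Stack: [-5, 5]
BINARY_OP * → -5 * 5 = -25. Stack: [-25]
STORE_FAST x → x=-25. Stack: []
LOAD_FAST i → push 1. Stack: [1]
LOAD_CONST → push 11. Stack: [1, 11]
BINARY_OP ^ → 1 ^ 11 = 10. Stack: [10]
STORE_FAST x → x=10. Stack: []
LOAD_FAST i → push 1. Stack: [1]
LOAD_CONST → push 1. Stack: [1, 1]
BINARY_OP + → 1 + 1 = 2. Stack: [2]
STORE_FAST i → i=2. Stack: []
LOAD_FAST i → push 2. Stack: [2]
LOAD_CONST → push 2. Stack: [2, 2]
COMPARE_OP bool(<) → 2 vs 2 = False. Stack: [False]
POP_JUMP_IF_FALSE → pop False; jump. Stack: []
LOAD_FAST x → push 10. Stack: [10]
RETURN_VALUE → return 10.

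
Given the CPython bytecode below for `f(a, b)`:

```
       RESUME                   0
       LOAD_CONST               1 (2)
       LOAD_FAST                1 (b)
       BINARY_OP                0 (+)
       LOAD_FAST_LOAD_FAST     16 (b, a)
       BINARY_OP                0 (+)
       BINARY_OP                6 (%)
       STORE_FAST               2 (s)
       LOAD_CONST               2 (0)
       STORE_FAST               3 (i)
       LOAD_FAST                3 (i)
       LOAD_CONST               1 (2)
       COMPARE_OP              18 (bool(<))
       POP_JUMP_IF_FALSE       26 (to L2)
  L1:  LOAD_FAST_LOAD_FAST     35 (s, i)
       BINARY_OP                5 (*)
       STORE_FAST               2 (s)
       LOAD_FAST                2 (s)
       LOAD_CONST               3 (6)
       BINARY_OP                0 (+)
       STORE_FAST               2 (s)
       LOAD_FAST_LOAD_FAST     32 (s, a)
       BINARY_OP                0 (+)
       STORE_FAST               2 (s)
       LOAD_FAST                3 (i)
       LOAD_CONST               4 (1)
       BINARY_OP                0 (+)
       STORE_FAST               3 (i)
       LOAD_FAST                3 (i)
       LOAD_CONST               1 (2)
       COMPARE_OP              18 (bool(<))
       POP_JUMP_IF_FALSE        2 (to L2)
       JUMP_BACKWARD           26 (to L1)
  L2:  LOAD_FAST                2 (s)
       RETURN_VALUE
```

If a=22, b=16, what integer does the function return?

56

LOAD_CONST → push 2. Stack: [2]
LOAD_FAST b → push 16. Stack: [2, 16]
BINARY_OP + → 2 + 16 = 18. Stack: [18]
LOAD_FAST_LOAD_FAST b,a → push 16,22. Stack: [18, 16, 22]
BINARY_OP + → 16 + 22 = 38. Stack: [18, 38]
BINARY_OP % → 18 % 38 = 18. Stack: [18]
STORE_FAST s → s=18. Stack: []
LOAD_CONST → push 0. Stack: [0]
STORE_FAST i → i=0. Stack: []
LOAD_FAST i → push 0. Stack: [0]
LOAD_CONST → push 2. Stack: [0, 2]
COMPARE_OP bool(<) → 0 vs 2 = True. Stack: [True]
POP_JUMP_IF_FALSE → pop True; no jump. Stack: []
LOAD_FAST_LOAD_FAST s,i → push 18,0. Stack: [18, 0]
BINARY_OP * → 18 * 0 = 0. Stack: [0]
STORE_FAST s → s=0. Stack: []
LOAD_FAST s → push 0. Stack: [0]
LOAD_CONST → push 6. Stack: [0, 6]
BINARY_OP + → 0 + 6 = 6. Stack: [6]
STORE_FAST s → s=6. Stack: []
LOAD_FAST_LOAD_FAST s,a → push 6,22. Stack: [6, 22]
BINARY_OP + → 6 + 22 = 28. Stack: [28]
STORE_FAST s → s=28. Stack: []
LOAD_FAST i → push 0. Stack: [0]
LOAD_CONST → push 1. Stack: [0, 1]
BINARY_OP + → 0 + 1 = 1. Stack: [1]
STORE_FAST i → i=1. Stack: []
LOAD_FAST i → push 1. Stack: [1]
LOAD_CONST → push 2. Stack: [1, 2]
COMPARE_OP bool(<) → 1 vs 2 = True. Stack: [True]
POP_JUMP_IF_FALSE → pop True; no jump. Stack: []
LOAD_FAST_LOAD_FAST s,i → push 28,1. Stack: [28, 1]
BINARY_OP * → 28 * 1 = 28. Stack: [28]
STORE_FAST s → s=28. Stack: []
LOAD_FAST s → push 28. Stack: [28]
LOAD_CONST → push 6. Stack: [28, 6]
BINARY_OP + → 28 + 6 = 34. Stack: [34]
STORE_FAST s → s=34. Stack: []
LOAD_FAST_LOAD_FAST s,a → push 34,22. Stack: [34, 22]
BINARY_OP + → 34 + 22 = 56. Stack: [56]
STORE_FAST s → s=56. Stack: []
LOAD_FAST i → push 1. Stack: [1]
LOAD_CONST → push 1. Stack: [1, 1]
BINARY_OP + → 1 + 1 = 2. Stack: [2]
STORE_FAST i → i=2. Stack: []
LOAD_FAST i → push 2. Stack: [2]
LOAD_CONST → push 2. Stack: [2, 2]
COMPARE_OP bool(<) → 2 vs 2 = False. Stack: [False]
POP_JUMP_IF_FALSE → pop False; jump. Stack: []
LOAD_FAST s → push 56. Stack: [56]
RETURN_VALUE → return 56.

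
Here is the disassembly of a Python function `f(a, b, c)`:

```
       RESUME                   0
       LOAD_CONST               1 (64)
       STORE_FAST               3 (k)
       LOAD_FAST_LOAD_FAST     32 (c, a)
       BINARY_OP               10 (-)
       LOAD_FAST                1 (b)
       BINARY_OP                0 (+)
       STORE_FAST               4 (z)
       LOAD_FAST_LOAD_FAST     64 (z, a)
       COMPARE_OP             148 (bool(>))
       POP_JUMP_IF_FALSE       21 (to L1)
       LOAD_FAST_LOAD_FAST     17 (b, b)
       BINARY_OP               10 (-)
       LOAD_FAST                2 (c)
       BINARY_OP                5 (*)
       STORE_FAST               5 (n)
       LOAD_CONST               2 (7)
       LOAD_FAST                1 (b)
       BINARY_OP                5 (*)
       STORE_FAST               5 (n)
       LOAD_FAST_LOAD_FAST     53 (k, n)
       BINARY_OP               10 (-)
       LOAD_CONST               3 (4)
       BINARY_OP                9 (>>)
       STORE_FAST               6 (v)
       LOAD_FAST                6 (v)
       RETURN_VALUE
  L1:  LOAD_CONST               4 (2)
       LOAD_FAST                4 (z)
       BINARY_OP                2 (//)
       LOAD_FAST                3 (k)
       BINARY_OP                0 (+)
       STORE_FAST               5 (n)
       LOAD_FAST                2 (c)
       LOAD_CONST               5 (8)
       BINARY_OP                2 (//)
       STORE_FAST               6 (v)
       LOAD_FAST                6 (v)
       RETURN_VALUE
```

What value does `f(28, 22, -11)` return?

-2

LOAD_CONST → push 64. Stack: [64]
STORE_FAST k → k=64. Stack: []
LOAD_FAST_LOAD_FAST c,a → push -11,28. Stack: [-11, 28]
BINARY_OP - → -11 - 28 = -39. Stack: [-39]
LOAD_FAST b → push 22. Stack: [-39, 22]
BINARY_OP + → -39 + 22 = -17. Stack: [-17]
STORE_FAST z → z=-17. Stack: []
LOAD_FAST_LOAD_FAST z,a → push -17,28. Stack: [-17, 28]
COMPARE_OP bool(>) → -17 vs 28 = False. Stack: [False]
POP_JUMP_IF_FALSE → pop False; jump. Stack: []
LOAD_CONST → push 2. Stack: [2]
LOAD_FAST z → push -17. Stack: [2, -17]
BINARY_OP // → 2 // -17 = -1. Stack: [-1]
LOAD_FAST k → push 64. Stack: [-1, 64]
BINARY_OP + → -1 + 64 = 63. Stack: [63]
STORE_FAST n → n=63. Stack: []
LOAD_FAST c → push -11. Stack: [-11]
LOAD_CONST → push 8. Stack: [-11, 8]
BINARY_OP // → -11 // 8 = -2. Stack: [-2]
STORE_FAST v → v=-2. Stack: []
LOAD_FAST v → push -2. Stack: [-2]
RETURN_VALUE → return -2.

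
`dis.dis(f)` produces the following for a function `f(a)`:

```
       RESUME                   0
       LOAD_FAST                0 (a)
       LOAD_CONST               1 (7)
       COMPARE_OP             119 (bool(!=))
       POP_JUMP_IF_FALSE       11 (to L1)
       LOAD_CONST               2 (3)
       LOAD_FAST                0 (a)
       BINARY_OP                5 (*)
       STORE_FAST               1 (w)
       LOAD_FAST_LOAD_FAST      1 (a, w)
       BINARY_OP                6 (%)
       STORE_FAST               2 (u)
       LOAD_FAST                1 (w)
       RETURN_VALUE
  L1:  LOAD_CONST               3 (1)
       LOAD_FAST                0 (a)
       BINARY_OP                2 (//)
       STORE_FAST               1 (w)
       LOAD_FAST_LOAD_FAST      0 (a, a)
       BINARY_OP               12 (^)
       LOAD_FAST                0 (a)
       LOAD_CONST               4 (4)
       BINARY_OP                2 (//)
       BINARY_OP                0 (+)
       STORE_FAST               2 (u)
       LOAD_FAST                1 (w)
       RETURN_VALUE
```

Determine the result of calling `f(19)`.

LOAD_FAST a → push 19. Stack: [19]
LOAD_CONST → push 7. Stack: [19, 7]
COMPARE_OP bool(!=) → 19 vs 7 = True. Stack: [True]
POP_JUMP_IF_FALSE → pop True; no jump. Stack: []
LOAD_CONST → push 3. Stack: [3]
LOAD_FAST a → push 19. Stack: [3, 19]
BINARY_OP * → 3 * 19 = 57. Stack: [57]
STORE_FAST w → w=57. Stack: []
LOAD_FAST_LOAD_FAST a,w → push 19,57. Stack: [19, 57]
BINARY_OP % → 19 % 57 = 19. Stack: [19]
STORE_FAST u → u=19. Stack: []
LOAD_FAST w → push 57. Stack: [57]
RETURN_VALUE → return 57.

57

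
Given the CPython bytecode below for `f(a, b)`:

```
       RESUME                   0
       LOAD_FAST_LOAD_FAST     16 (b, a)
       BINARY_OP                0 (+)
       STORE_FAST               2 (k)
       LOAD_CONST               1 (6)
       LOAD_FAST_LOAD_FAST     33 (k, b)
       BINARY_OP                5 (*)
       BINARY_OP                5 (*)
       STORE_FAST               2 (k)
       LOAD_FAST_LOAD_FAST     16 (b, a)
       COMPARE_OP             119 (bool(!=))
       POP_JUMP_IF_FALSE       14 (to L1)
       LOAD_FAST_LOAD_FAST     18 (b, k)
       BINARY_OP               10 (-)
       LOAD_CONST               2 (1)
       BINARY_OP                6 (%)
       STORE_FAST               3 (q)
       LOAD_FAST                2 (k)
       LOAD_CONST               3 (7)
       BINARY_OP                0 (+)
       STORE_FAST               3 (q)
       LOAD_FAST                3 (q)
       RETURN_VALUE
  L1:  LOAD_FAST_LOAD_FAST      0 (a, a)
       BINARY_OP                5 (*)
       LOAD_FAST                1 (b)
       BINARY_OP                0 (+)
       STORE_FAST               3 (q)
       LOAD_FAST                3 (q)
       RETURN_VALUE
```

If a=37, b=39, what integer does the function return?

17791

LOAD_FAST_LOAD_FAST b,a → push 39,37. Stack: [39, 37]
BINARY_OP + → 39 + 37 = 76. Stack: [76]
STORE_FAST k → k=76. Stack: []
LOAD_CONST → push 6. Stack: [6]
LOAD_FAST_LOAD_FAST k,b → push 76,39. Stack: [6, 76, 39]
BINARY_OP * → 76 * 39 = 2964. Stack: [6, 2964]
BINARY_OP * → 6 * 2964 = 17784. Stack: [17784]
STORE_FAST k → k=17784. Stack: []
LOAD_FAST_LOAD_FAST b,a → push 39,37. Stack: [39, 37]
COMPARE_OP bool(!=) → 39 vs 37 = True. Stack: [True]
POP_JUMP_IF_FALSE → pop True; no jump. Stack: []
LOAD_FAST_LOAD_FAST b,k → push 39,17784. Stack: [39, 17784]
BINARY_OP - → 39 - 17784 = -17745. Stack: [-17745]
LOAD_CONST → push 1. Stack: [-17745, 1]
BINARY_OP % → -17745 % 1 = 0. Stack: [0]
STORE_FAST q → q=0. Stack: []
LOAD_FAST k → push 17784. Stack: [17784]
LOAD_CONST → push 7. Stack: [17784, 7]
BINARY_OP + → 17784 + 7 = 17791. Stack: [17791]
STORE_FAST q → q=17791. Stack: []
LOAD_FAST q → push 17791. Stack: [17791]
RETURN_VALUE → return 17791.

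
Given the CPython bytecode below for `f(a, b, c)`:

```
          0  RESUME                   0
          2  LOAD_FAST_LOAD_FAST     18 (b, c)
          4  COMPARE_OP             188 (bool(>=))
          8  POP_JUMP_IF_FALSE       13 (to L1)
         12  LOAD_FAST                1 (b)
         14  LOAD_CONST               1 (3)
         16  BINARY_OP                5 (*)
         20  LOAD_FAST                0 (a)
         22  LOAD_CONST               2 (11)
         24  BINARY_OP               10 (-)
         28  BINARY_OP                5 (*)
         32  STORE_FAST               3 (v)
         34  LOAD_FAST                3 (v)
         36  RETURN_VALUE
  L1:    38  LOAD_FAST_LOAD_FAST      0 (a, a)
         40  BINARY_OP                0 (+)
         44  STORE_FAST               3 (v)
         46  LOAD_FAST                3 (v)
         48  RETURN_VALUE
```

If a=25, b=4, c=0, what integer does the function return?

LOAD_FAST_LOAD_FAST b,c → push 4,0. Stack: [4, 0]
COMPARE_OP bool(>=) → 4 vs 0 = True. Stack: [True]
POP_JUMP_IF_FALSE → pop True; no jump. Stack: []
LOAD_FAST b → push 4. Stack: [4]
LOAD_CONST → push 3. Stack: [4, 3]
BINARY_OP * → 4 * 3 = 12. Stack: [12]
LOAD_FAST a → push 25. Stack: [12, 25]
LOAD_CONST → push 11. Stack: [12, 25, 11]
BINARY_OP - → 25 - 11 = 14. Stack: [12, 14]
BINARY_OP * → 12 * 14 = 168. Stack: [168]
STORE_FAST v → v=168. Stack: []
LOAD_FAST v → push 168. Stack: [168]
RETURN_VALUE → return 168.

168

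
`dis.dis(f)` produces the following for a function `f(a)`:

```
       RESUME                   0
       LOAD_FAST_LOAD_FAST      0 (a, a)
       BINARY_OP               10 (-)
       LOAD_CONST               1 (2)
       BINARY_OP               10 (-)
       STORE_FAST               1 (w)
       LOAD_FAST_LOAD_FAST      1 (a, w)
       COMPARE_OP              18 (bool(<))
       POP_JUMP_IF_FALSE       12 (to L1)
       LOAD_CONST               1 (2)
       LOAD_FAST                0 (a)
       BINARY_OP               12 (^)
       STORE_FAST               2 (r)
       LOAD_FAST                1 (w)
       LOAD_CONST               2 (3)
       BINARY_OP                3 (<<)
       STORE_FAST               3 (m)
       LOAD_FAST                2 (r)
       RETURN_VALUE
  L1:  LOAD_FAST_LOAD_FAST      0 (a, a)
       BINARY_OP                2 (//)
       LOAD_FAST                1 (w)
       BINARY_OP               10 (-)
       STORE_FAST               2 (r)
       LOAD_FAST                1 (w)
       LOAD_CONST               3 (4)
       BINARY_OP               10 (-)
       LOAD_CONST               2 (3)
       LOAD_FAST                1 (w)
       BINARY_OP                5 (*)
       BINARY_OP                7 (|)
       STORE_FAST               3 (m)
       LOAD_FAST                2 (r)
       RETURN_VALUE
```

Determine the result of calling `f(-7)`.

-5

LOAD_FAST_LOAD_FAST a,a → push -7,-7. Stack: [-7, -7]
BINARY_OP - → -7 - -7 = 0. Stack: [0]
LOAD_CONST → push 2. Stack: [0, 2]
BINARY_OP - → 0 - 2 = -2. Stack: [-2]
STORE_FAST w → w=-2. Stack: []
LOAD_FAST_LOAD_FAST a,w → push -7,-2. Stack: [-7, -2]
COMPARE_OP bool(<) → -7 vs -2 = True. Stack: [True]
POP_JUMP_IF_FALSE → pop True; no jump. Stack: []
LOAD_CONST → push 2. Stack: [2]
LOAD_FAST a → push -7. Stack: [2, -7]
BINARY_OP ^ → 2 ^ -7 = -5. Stack: [-5]
STORE_FAST r → r=-5. Stack: []
LOAD_FAST w → push -2. Stack: [-2]
LOAD_CONST → push 3. Stack: [-2, 3]
BINARY_OP << → -2 << 3 = -16. Stack: [-16]
STORE_FAST m → m=-16. Stack: []
LOAD_FAST r → push -5. Stack: [-5]
RETURN_VALUE → return -5.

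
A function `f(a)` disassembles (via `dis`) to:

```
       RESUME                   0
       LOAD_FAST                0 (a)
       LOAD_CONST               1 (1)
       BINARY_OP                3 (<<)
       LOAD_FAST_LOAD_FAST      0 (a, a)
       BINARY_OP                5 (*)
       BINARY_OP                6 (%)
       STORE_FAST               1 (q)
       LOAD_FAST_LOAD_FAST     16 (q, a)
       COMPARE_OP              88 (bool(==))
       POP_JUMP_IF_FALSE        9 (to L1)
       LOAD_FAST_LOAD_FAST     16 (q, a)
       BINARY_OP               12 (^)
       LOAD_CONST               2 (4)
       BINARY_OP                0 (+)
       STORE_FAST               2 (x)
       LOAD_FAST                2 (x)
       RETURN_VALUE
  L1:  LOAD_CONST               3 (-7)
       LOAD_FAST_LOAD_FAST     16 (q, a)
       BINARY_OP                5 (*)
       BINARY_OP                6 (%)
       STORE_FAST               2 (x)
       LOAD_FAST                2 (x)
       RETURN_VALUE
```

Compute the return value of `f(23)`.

1051

LOAD_FAST a → push 23. Stack: [23]
LOAD_CONST → push 1. Stack: [23, 1]
BINARY_OP << → 23 << 1 = 46. Stack: [46]
LOAD_FAST_LOAD_FAST a,a → push 23,23. Stack: [46, 23, 23]
BINARY_OP * → 23 * 23 = 529. Stack: [46, 529]
BINARY_OP % → 46 % 529 = 46. Stack: [46]
STORE_FAST q → q=46. Stack: []
LOAD_FAST_LOAD_FAST q,a → push 46,23. Stack: [46, 23]
COMPARE_OP bool(==) → 46 vs 23 = False. Stack: [False]
POP_JUMP_IF_FALSE → pop False; jump. Stack: []
LOAD_CONST → push -7. Stack: [-7]
LOAD_FAST_LOAD_FAST q,a → push 46,23. Stack: [-7, 46, 23]
BINARY_OP * → 46 * 23 = 1058. Stack: [-7, 1058]
BINARY_OP % → -7 % 1058 = 1051. Stack: [1051]
STORE_FAST x → x=1051. Stack: []
LOAD_FAST x → push 1051. Stack: [1051]
RETURN_VALUE → return 1051.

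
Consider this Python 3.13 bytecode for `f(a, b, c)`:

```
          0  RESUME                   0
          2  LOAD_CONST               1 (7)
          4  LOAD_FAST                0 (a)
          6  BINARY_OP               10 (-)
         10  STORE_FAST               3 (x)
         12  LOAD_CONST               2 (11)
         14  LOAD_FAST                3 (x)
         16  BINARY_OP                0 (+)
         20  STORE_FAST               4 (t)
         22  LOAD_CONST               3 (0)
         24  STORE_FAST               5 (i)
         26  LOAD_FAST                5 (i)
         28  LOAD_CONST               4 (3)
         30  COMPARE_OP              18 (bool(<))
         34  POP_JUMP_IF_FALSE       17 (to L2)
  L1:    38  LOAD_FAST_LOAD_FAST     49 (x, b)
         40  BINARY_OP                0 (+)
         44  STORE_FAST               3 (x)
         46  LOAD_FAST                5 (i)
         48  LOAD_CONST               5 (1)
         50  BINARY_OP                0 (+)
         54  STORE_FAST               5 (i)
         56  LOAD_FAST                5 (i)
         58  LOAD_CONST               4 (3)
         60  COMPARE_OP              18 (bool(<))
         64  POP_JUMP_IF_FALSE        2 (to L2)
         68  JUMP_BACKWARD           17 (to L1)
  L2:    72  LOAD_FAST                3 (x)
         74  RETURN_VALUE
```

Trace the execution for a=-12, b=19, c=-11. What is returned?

76

LOAD_CONST → push 7. Stack: [7]
LOAD_FAST a → push -12. Stack: [7, -12]
BINARY_OP - → 7 - -12 = 19. Stack: [19]
STORE_FAST x → x=19. Stack: []
LOAD_CONST → push 11. Stack: [11]
LOAD_FAST x → push 19. Stack: [11, 19]
BINARY_OP + → 11 + 19 = 30. Stack: [30]
STORE_FAST t → t=30. Stack: []
LOAD_CONST → push 0. Stack: [0]
STORE_FAST i → i=0. Stack: []
LOAD_FAST i → push 0. Stack: [0]
LOAD_CONST → push 3. Stack: [0, 3]
COMPARE_OP bool(<) → 0 vs 3 = True. Stack: [True]
POP_JUMP_IF_FALSE → pop True; no jump. Stack: []
LOAD_FAST_LOAD_FAST x,b → push 19,19. Stack: [19, 19]
BINARY_OP + → 19 + 19 = 38. Stack: [38]
STORE_FAST x → x=38. Stack: []
LOAD_FAST i → push 0. Stack: [0]
LOAD_CONST → push 1. Stack: [0, 1]
BINARY_OP + → 0 + 1 = 1. Stack: [1]
STORE_FAST i → i=1. Stack: []
LOAD_FAST i → push 1. Stack: [1]
LOAD_CONST → push 3. Stack: [1, 3]
COMPARE_OP bool(<) → 1 vs 3 = True. Stack: [True]
POP_JUMP_IF_FALSE → pop True; no jump. Stack: []
LOAD_FAST_LOAD_FAST x,b → push 38,19. Stack: [38, 19]
BINARY_OP + → 38 + 19 = 57. Stack: [57]
STORE_FAST x → x=57. Stack: []
LOAD_FAST i → push 1. Stack: [1]
LOAD_CONST → push 1. Stack: [1, 1]
BINARY_OP + → 1 + 1 = 2. Stack: [2]
STORE_FAST i → i=2. Stack: []
LOAD_FAST i → push 2. Stack: [2]
LOAD_CONST → push 3. Stack: [2, 3]
COMPARE_OP bool(<) → 2 vs 3 = True. Stack: [True]
POP_JUMP_IF_FALSE → pop True; no jump. Stack: []
LOAD_FAST_LOAD_FAST x,b → push 57,19. Stack: [57, 19]
BINARY_OP + → 57 + 19 = 76. Stack: [76]
STORE_FAST x → x=76. Stack: []
LOAD_FAST i → push 2. Stack: [2]
LOAD_CONST → push 1. Stack: [2, 1]
BINARY_OP + → 2 + 1 = 3. Stack: [3]
STORE_FAST i → i=3. Stack: []
LOAD_FAST i → push 3. Stack: [3]
LOAD_CONST → push 3. Stack: [3, 3]
COMPARE_OP bool(<) → 3 vs 3 = False. Stack: [False]
POP_JUMP_IF_FALSE → pop False; jump. Stack: []
LOAD_FAST x → push 76. Stack: [76]
RETURN_VALUE → return 76.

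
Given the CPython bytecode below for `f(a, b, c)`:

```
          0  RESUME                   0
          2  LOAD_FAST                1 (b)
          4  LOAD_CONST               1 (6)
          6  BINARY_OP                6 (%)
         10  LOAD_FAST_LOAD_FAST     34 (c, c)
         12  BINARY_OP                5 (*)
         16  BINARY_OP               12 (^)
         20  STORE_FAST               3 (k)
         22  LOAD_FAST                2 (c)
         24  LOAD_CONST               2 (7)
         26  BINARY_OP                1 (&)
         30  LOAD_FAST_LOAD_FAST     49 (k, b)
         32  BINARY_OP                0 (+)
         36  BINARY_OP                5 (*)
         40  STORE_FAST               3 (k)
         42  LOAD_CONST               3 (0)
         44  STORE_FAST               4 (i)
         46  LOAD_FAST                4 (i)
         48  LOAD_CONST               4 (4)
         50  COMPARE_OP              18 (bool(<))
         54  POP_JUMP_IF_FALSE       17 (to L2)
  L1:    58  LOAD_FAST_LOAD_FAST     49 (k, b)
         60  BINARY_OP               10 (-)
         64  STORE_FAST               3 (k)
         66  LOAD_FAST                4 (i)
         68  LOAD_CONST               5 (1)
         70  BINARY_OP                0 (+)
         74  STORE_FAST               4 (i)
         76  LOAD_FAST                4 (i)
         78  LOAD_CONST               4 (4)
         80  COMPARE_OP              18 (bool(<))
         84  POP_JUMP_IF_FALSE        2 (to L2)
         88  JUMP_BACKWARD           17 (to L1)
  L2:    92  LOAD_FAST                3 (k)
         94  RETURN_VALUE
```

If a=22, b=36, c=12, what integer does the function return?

576

LOAD_FAST b → push 36
LOAD_CONST → push 6
BINARY_OP % → 36 % 6 = 0
LOAD_FAST_LOAD_FAST c,c → push 12,12
BINARY_OP * → 12 * 12 = 144
BINARY_OP ^ → 0 ^ 144 = 144
STORE_FAST k → k=144
LOAD_FAST c → push 12
LOAD_CONST → push 7
BINARY_OP & → 12 & 7 = 4
LOAD_FAST_LOAD_FAST k,b → push 144,36
BINARY_OP + → 144 + 36 = 180
BINARY_OP * → 4 * 180 = 720
STORE_FAST k → k=720
LOAD_CONST → push 0
STORE_FAST i → i=0
LOAD_FAST i → push 0
LOAD_CONST → push 4
COMPARE_OP bool(<) → 0 vs 4 = True
POP_JUMP_IF_FALSE → pop True; no jump
LOAD_FAST_LOAD_FAST k,b → push 720,36
BINARY_OP - → 720 - 36 = 684
STORE_FAST k → k=684
LOAD_FAST i → push 0
LOAD_CONST → push 1
BINARY_OP + → 0 + 1 = 1
STORE_FAST i → i=1
LOAD_FAST i → push 1
LOAD_CONST → push 4
COMPARE_OP bool(<) → 1 vs 4 = True
POP_JUMP_IF_FALSE → pop True; no jump
LOAD_FAST_LOAD_FAST k,b → push 684,36
BINARY_OP - → 684 - 36 = 648
STORE_FAST k → k=648
LOAD_FAST i → push 1
LOAD_CONST → push 1
BINARY_OP + → 1 + 1 = 2
STORE_FAST i → i=2
LOAD_FAST i → push 2
LOAD_CONST → push 4
COMPARE_OP bool(<) → 2 vs 4 = True
POP_JUMP_IF_FALSE → pop True; no jump
LOAD_FAST_LOAD_FAST k,b → push 648,36
BINARY_OP - → 648 - 36 = 612
STORE_FAST k → k=612
LOAD_FAST i → push 2
LOAD_CONST → push 1
BINARY_OP + → 2 + 1 = 3
STORE_FAST i → i=3
LOAD_FAST i → push 3
LOAD_CONST → push 4
COMPARE_OP bool(<) → 3 vs 4 = True
POP_JUMP_IF_FALSE → pop True; no jump
LOAD_FAST_LOAD_FAST k,b → push 612,36
BINARY_OP - → 612 - 36 = 576
STORE_FAST k → k=576
LOAD_FAST i → push 3
LOAD_CONST → push 1
BINARY_OP + → 3 + 1 = 4
STORE_FAST i → i=4
LOAD_FAST i → push 4
LOAD_CONST → push 4
COMPARE_OP bool(<) → 4 vs 4 = False
POP_JUMP_IF_FALSE → pop False; jump
LOAD_FAST k → push 576
RETURN_VALUE → return 576.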